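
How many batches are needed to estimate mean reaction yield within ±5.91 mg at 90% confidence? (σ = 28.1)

n = (z*σ/E)² = (1.645×28.1/5.91)² = 61.2 → n = 62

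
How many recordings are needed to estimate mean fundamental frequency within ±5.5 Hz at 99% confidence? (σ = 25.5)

n = (z*σ/E)² = (2.576×25.5/5.5)² = 142.6 → n = 143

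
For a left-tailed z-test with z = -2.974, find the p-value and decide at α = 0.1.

p = P(Z < -2.974) = Φ(-2.974) ≈ 0.0015. Since p < 0.1, reject H₀ (significant) at α = 0.1.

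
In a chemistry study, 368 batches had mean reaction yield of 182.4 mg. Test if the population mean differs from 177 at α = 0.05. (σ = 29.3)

z = (x̄ - μ₀)/(σ/√n) = (182.4 - 177)/(29.3/√368) = 3.535. Critical value: ±1.96. Since |3.535| > 1.96, Reject H₀.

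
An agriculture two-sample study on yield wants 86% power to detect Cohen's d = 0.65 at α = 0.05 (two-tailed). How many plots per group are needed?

z_{α/2} = 1.96, z_β = Φ⁻¹(0.86) = 1.08. For medium effect (d = 0.65): n per group = 2(z_{α/2} + z_β)²/d² = 2(1.96 + 1.08)²/0.65² = 43.7 → 44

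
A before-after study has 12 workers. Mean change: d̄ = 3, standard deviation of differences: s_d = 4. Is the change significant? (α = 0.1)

t = d̄/(s_d/√n) = 3/(4/√12) = 2.598. df = 11, critical t = ±1.796. Reject H₀.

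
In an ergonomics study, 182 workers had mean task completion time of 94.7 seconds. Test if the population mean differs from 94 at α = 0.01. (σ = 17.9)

z = (x̄ - μ₀)/(σ/√n) = (94.7 - 94)/(17.9/√182) = 0.528. Critical value: ±2.576. Since |0.528| ≤ 2.576, Fail to reject H₀.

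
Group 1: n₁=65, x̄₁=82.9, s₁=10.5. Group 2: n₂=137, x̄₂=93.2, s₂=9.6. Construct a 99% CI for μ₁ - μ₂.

Difference = -10.3. SE = √(10.5²/65 + 9.6²/137) = 1.539. CI = (-14.26, -6.34)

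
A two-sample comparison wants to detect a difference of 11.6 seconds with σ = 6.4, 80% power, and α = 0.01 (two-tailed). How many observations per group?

n per group = 2(z_α/2 + z_β)²σ²/d² = 2×(2.576 + 0.84)²×6.4²/11.6² = 7.1 → n = 8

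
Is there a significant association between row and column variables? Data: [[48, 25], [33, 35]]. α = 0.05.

χ² = 4.273. df = 1, critical = 3.841. Reject H₀. Variables are dependent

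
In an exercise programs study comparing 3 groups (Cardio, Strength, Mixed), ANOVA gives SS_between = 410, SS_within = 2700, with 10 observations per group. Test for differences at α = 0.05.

df_between = 2, df_within = 27. F = MS_between/MS_within = 205.0/100.0 = 2.05. F_crit ≈ 3.354. Fail to reject H₀.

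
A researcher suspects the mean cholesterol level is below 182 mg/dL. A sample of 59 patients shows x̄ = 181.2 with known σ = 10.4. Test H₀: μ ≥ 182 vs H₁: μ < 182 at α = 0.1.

z = -0.591. Critical value: -1.28. Fail to reject H₀.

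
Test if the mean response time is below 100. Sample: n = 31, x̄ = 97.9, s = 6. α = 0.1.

t = (97.9 - 100)/(6/√31) = -1.949, df = 30. Critical t = -1.31. Reject H₀.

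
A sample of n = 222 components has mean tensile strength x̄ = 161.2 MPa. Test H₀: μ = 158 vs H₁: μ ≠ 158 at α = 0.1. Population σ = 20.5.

z = (x̄ - μ₀)/(σ/√n) = (161.2 - 158)/(20.5/√222) = 2.326. Critical value: ±1.645. Since |2.326| > 1.645, Reject H₀.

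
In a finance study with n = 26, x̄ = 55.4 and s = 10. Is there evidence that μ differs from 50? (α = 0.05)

t = (x̄ - μ₀)/(s/√n) = (55.4 - 50)/(10/√26) = 2.753. df = 25, critical t = ±2.06. Reject H₀.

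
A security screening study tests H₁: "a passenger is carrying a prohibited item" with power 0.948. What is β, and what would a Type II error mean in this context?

β = 1 - power = 1 - 0.948 = 0.052. A Type II error is failing to reject H₀ when H₀ is false (false negative) — here, failing to conclude that a passenger is carrying a prohibited item when in fact it is true. Consequence: letting a prohibited item through — security breach.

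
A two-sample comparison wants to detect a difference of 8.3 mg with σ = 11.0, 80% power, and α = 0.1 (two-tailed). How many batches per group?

n per group = 2(z_α/2 + z_β)²σ²/d² = 2×(1.645 + 0.84)²×11.0²/8.3² = 21.7 → n = 22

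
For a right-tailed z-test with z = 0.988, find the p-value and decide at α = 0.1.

p = P(Z > 0.988) = 1 - Φ(0.988) ≈ 0.1616. Since p ≥ 0.1, fail to reject H₀ (not significant) at α = 0.1.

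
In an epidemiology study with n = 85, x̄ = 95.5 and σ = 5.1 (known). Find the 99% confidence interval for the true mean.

CI = x̄ ± z*(σ/√n) = 95.5 ± 2.576(5.1/√85) = 95.5 ± 1.42 = (94.08, 96.92)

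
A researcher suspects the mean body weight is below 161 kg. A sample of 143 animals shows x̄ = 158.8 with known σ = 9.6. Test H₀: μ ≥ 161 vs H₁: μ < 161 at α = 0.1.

z = -2.74. Critical value: -1.28. Reject H₀.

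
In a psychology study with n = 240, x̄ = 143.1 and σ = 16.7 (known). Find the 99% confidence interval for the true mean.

CI = x̄ ± z*(σ/√n) = 143.1 ± 2.576(16.7/√240) = 143.1 ± 2.78 = (140.32, 145.88)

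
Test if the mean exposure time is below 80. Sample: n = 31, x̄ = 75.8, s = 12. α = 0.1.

t = (75.8 - 80)/(12/√31) = -1.949, df = 30. Critical t = -1.31. Reject H₀.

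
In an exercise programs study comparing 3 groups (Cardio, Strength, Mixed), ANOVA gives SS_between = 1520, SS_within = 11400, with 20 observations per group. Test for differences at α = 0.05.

df_between = 2, df_within = 57. F = MS_between/MS_within = 760.0/200.0 = 3.8. F_crit ≈ 3.159. Reject H₀. At least one mean differs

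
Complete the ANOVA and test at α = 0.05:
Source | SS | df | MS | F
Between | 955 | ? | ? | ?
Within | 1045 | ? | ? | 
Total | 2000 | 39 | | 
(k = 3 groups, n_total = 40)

df_between = 2, df_within = 37. MS_between = 477.5, MS_within = 28.24. F = 16.907, F_crit ≈ 3.252. Reject H₀.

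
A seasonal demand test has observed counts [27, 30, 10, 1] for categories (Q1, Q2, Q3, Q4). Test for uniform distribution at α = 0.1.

Expected = 17 each. χ² = Σ(O-E)²/E = 33.765. df = 3, critical value = 6.251. Reject H₀.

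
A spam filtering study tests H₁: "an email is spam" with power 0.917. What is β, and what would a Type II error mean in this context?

β = 1 - power = 1 - 0.917 = 0.083. A Type II error is failing to reject H₀ when H₀ is false (false negative) — here, failing to conclude that an email is spam when in fact it is true. Consequence: a spam email lands in the inbox.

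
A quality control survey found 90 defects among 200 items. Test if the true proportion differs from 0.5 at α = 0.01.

p̂ = 0.45, p₀ = 0.5. z = (p̂ - p₀)/√(p₀(1-p₀)/n) = -1.414. Critical: ±2.576. Fail to reject H₀.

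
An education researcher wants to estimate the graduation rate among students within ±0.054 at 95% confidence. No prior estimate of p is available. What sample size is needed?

Conservative approach: use p = 0.5 (maximizes p(1-p) = 0.25). n = z²(0.25)/E² = 1.96²×0.25/0.054² = 329.4 → n = 330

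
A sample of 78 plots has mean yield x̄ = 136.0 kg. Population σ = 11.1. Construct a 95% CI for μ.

CI = x̄ ± z*(σ/√n) = 136.0 ± 1.96(11.1/√78) = 136.0 ± 2.46 = (133.54, 138.46)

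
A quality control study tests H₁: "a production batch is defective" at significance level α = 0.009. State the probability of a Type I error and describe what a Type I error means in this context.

P(Type I error) = α = 0.009. A Type I error is rejecting H₀ when H₀ is actually true (false positive) — here, concluding that a production batch is defective when in fact this is not the case. Consequence: scrapping a good batch — wasted material and cost for no reason.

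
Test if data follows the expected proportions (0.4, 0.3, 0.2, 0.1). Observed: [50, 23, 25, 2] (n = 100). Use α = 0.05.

Expected: [40.0, 30.0, 20.0, 10.0]. χ² = 11.783. df = 3, critical = 7.815. Reject H₀.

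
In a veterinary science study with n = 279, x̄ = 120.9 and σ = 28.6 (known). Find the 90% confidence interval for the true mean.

CI = x̄ ± z*(σ/√n) = 120.9 ± 1.645(28.6/√279) = 120.9 ± 2.82 = (118.08, 123.72)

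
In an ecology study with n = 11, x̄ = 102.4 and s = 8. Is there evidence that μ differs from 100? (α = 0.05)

t = (x̄ - μ₀)/(s/√n) = (102.4 - 100)/(8/√11) = 0.995. df = 10, critical t = ±2.228. Fail to reject H₀.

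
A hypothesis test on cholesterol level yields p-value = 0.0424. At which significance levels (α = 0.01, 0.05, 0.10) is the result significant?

p = 0.0424. Significant at: α = 0.05, 0.1.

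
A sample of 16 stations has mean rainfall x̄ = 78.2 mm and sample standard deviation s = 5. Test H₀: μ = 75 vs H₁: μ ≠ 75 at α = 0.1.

t = (x̄ - μ₀)/(s/√n) = (78.2 - 75)/(5/√16) = 2.56. df = 15, critical t = ±1.753. Reject H₀.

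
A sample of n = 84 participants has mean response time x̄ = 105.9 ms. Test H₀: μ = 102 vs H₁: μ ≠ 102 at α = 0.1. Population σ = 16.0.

z = (x̄ - μ₀)/(σ/√n) = (105.9 - 102)/(16.0/√84) = 2.234. Critical value: ±1.645. Since |2.234| > 1.645, Reject H₀.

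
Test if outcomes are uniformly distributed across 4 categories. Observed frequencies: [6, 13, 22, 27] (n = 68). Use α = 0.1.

Expected = 17 each. χ² = Σ(O-E)²/E = 15.412. df = 3, critical value = 6.251. Reject H₀.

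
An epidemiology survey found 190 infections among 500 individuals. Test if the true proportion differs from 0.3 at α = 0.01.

p̂ = 0.38, p₀ = 0.3. z = (p̂ - p₀)/√(p₀(1-p₀)/n) = 3.904. Critical: ±2.576. Reject H₀.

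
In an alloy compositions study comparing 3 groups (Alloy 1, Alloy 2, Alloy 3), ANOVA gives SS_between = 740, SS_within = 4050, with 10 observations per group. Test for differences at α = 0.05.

df_between = 2, df_within = 27. F = MS_between/MS_within = 370.0/150.0 = 2.467. F_crit ≈ 3.354. Fail to reject H₀.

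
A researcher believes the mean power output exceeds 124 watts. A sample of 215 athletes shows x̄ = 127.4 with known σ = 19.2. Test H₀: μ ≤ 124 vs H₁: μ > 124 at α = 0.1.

z = 2.597. Critical value: 1.28. Reject H₀.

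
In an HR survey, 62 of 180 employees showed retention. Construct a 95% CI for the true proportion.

p̂ = 0.344. CI = p̂ ± z*√(p̂(1-p̂)/n) = (0.275, 0.414)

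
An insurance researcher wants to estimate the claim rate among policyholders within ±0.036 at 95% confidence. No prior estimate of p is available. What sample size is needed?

Conservative approach: use p = 0.5 (maximizes p(1-p) = 0.25). n = z²(0.25)/E² = 1.96²×0.25/0.036² = 741.05 → n = 742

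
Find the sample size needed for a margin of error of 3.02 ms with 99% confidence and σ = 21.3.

n = (z*σ/E)² = (2.576×21.3/3.02)² = 330.1 → n = 331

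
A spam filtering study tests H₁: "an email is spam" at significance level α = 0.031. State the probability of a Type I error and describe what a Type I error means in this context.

P(Type I error) = α = 0.031. A Type I error is rejecting H₀ when H₀ is actually true (false positive) — here, concluding that an email is spam when in fact this is not the case. Consequence: a legitimate email is sent to the spam folder and the user misses it.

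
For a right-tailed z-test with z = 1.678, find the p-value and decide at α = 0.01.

p = P(Z > 1.678) = 1 - Φ(1.678) ≈ 0.0467. Since p ≥ 0.01, fail to reject H₀ (not significant) at α = 0.01.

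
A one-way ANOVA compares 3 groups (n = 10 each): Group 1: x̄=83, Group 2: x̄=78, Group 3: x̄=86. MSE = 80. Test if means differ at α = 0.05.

Grand mean = 82.33. SS_between = 326.67, MS_between = 163.33. F = 2.042, F_crit ≈ 3.354. Fail to reject H₀.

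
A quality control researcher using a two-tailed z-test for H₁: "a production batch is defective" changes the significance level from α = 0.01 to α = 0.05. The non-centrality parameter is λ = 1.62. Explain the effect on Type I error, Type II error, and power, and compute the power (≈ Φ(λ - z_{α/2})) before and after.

Increasing α from 0.01 to 0.05:
• Type I error rate increases (α is the Type I rate by definition).
• Critical value moves from z_{α/2} = 2.576 to 1.96, so power = Φ(λ - z_{α/2}) goes from Φ(1.62 - 2.576) = 0.17 to Φ(1.62 - 1.96) = 0.367.
• Type II error rate β = 1 - power therefore decreases (0.83 → 0.633).
Appropriate when false negatives are costly — here, shipping a defective batch — faulty products reach customers.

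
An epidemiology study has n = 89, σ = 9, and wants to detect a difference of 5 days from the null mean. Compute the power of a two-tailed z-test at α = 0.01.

SE = σ/√n = 9/√89 = 0.954. Non-centrality λ = d/SE = 5/0.954 = 5.241. Power ≈ Φ(λ - z_{α/2}) = Φ(5.241 - 2.576) = Φ(2.665) = 0.996.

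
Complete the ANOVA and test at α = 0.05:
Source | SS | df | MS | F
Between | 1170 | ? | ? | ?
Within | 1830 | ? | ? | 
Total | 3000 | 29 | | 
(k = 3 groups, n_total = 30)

df_between = 2, df_within = 27. MS_between = 585.0, MS_within = 67.78. F = 8.631, F_crit ≈ 3.354. Reject H₀.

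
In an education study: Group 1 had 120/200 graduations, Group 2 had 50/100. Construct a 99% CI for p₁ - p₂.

p̂₁ = 0.6, p̂₂ = 0.5. Difference = 0.1. CI = (-0.057, 0.257)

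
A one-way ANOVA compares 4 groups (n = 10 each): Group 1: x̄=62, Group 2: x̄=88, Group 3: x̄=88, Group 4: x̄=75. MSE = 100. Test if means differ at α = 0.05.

Grand mean = 78.25. SS_between = 4647.5, MS_between = 1549.17. F = 15.492, F_crit ≈ 2.866. Reject H₀.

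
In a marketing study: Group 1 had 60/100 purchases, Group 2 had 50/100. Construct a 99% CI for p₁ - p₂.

p̂₁ = 0.6, p̂₂ = 0.5. Difference = 0.1. CI = (-0.08, 0.28)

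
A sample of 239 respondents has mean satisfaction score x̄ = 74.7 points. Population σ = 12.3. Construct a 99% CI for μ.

CI = x̄ ± z*(σ/√n) = 74.7 ± 2.576(12.3/√239) = 74.7 ± 2.05 = (72.65, 76.75)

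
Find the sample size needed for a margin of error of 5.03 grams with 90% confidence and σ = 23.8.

n = (z*σ/E)² = (1.645×23.8/5.03)² = 60.6 → n = 61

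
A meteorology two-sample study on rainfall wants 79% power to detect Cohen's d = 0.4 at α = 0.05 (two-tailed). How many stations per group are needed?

z_{α/2} = 1.96, z_β = Φ⁻¹(0.79) = 0.806. For small effect (d = 0.4): n per group = 2(z_{α/2} + z_β)²/d² = 2(1.96 + 0.806)²/0.4² = 95.6 → 96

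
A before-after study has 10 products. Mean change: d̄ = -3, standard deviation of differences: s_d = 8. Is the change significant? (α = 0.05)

t = d̄/(s_d/√n) = -3/(8/√10) = -1.186. df = 9, critical t = ±2.262. Fail to reject H₀.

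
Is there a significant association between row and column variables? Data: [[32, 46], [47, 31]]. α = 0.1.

χ² = 5.77. df = 1, critical = 2.706. Reject H₀. Variables are dependent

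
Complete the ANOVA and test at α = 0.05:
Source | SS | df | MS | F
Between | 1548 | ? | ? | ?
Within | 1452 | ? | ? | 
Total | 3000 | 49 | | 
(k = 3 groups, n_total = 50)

df_between = 2, df_within = 47. MS_between = 774.0, MS_within = 30.89. F = 25.054, F_crit ≈ 3.195. Reject H₀.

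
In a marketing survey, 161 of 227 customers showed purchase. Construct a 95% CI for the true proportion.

p̂ = 0.709. CI = p̂ ± z*√(p̂(1-p̂)/n) = (0.65, 0.768)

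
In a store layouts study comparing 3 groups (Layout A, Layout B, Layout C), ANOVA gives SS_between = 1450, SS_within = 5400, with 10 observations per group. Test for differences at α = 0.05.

df_between = 2, df_within = 27. F = MS_between/MS_within = 725.0/200.0 = 3.625. F_crit ≈ 3.354. Reject H₀. At least one mean differs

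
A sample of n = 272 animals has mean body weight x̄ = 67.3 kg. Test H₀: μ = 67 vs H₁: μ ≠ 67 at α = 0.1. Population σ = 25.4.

z = (x̄ - μ₀)/(σ/√n) = (67.3 - 67)/(25.4/√272) = 0.195. Critical value: ±1.645. Since |0.195| ≤ 1.645, Fail to reject H₀.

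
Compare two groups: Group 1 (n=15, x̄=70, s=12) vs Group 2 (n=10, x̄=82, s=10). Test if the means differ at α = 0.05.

Pooled sp = 11.26. t = -2.611, df = 23. Critical t = ±2.069. Reject H₀.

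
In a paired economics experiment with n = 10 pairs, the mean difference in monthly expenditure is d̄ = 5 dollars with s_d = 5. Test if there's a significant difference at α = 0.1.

t = d̄/(s_d/√n) = 5/(5/√10) = 3.162. df = 9, critical t = ±1.833. Reject H₀.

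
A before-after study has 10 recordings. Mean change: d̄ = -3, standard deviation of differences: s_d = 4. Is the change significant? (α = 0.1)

t = d̄/(s_d/√n) = -3/(4/√10) = -2.372. df = 9, critical t = ±1.833. Reject H₀.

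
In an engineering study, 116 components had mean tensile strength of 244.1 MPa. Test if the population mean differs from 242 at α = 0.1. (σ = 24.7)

z = (x̄ - μ₀)/(σ/√n) = (244.1 - 242)/(24.7/√116) = 0.916. Critical value: ±1.645. Since |0.916| ≤ 1.645, Fail to reject H₀.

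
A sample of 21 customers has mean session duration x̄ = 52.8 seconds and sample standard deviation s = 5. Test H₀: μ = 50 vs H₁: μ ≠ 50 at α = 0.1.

t = (x̄ - μ₀)/(s/√n) = (52.8 - 50)/(5/√21) = 2.566. df = 20, critical t = ±1.725. Reject H₀.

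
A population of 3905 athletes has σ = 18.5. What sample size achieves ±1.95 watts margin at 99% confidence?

Without FPC: n₀ = (2.576×18.5/1.95)² = 597.263. With FPC: n = n₀N/(n₀+N-1) = 518.1 → n = 519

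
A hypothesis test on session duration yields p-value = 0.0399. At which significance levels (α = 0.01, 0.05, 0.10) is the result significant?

p = 0.0399. Significant at: α = 0.05, 0.1.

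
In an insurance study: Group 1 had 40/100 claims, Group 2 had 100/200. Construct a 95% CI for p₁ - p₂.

p̂₁ = 0.4, p̂₂ = 0.5. Difference = -0.1. CI = (-0.218, 0.018)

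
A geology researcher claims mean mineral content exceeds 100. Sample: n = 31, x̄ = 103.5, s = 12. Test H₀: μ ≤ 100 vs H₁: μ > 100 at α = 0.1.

t = (103.5 - 100)/(12/√31) = 1.624, df = 30. Critical t = 1.31. Reject H₀.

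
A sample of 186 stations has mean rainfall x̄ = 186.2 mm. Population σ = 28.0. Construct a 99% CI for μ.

CI = x̄ ± z*(σ/√n) = 186.2 ± 2.576(28.0/√186) = 186.2 ± 5.29 = (180.91, 191.49)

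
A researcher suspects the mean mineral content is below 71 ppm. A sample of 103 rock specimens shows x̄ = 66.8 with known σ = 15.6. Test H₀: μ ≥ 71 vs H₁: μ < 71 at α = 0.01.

z = -2.732. Critical value: -2.33. Reject H₀.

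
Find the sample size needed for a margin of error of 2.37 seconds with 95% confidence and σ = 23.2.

n = (z*σ/E)² = (1.96×23.2/2.37)² = 368.1 → n = 369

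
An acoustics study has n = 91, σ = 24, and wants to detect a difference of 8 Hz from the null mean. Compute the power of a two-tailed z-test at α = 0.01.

SE = σ/√n = 24/√91 = 2.516. Non-centrality λ = d/SE = 8/2.516 = 3.18. Power ≈ Φ(λ - z_{α/2}) = Φ(3.18 - 2.576) = Φ(0.604) = 0.727.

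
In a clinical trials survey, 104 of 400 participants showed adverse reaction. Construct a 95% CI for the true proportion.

p̂ = 0.26. CI = p̂ ± z*√(p̂(1-p̂)/n) = (0.217, 0.303)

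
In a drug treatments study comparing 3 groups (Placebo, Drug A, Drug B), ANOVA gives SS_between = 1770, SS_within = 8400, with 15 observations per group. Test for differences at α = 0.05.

df_between = 2, df_within = 42. F = MS_between/MS_within = 885.0/200.0 = 4.425. F_crit ≈ 3.22. Reject H₀. At least one mean differs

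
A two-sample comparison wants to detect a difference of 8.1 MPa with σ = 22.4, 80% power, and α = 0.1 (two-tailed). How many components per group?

n per group = 2(z_α/2 + z_β)²σ²/d² = 2×(1.645 + 0.84)²×22.4²/8.1² = 94.5 → n = 95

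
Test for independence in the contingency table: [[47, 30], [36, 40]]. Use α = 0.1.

χ² = 2.88. df = 1, critical = 2.706. Reject H₀. Variables are dependent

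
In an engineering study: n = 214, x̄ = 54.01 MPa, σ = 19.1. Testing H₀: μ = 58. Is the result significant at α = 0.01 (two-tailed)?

z = (54.01 - 58)/(19.1/√214) = -3.056. Since |z| > 2.576, significant at α = 0.01.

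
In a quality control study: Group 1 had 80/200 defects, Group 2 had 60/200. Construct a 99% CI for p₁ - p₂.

p̂₁ = 0.4, p̂₂ = 0.3. Difference = 0.1. CI = (-0.022, 0.222)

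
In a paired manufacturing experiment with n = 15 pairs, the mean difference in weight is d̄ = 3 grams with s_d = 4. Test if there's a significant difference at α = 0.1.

t = d̄/(s_d/√n) = 3/(4/√15) = 2.905. df = 14, critical t = ±1.761. Reject H₀.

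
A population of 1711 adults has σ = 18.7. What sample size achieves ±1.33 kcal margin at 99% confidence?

Without FPC: n₀ = (2.576×18.7/1.33)² = 1311.812. With FPC: n = n₀N/(n₀+N-1) = 742.8 → n = 743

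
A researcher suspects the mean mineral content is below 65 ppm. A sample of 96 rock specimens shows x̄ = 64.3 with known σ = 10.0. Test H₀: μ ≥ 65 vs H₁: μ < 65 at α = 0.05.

z = -0.686. Critical value: -1.645. Fail to reject H₀.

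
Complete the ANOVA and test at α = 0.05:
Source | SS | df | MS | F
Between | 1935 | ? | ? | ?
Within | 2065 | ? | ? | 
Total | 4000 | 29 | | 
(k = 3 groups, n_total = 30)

df_between = 2, df_within = 27. MS_between = 967.5, MS_within = 76.48. F = 12.65, F_crit ≈ 3.354. Reject H₀.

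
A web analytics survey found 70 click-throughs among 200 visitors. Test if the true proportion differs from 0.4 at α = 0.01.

p̂ = 0.35, p₀ = 0.4. z = (p̂ - p₀)/√(p₀(1-p₀)/n) = -1.443. Critical: ±2.576. Fail to reject H₀.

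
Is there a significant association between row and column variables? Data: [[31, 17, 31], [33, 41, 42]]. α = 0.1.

χ² = 4.803. df = 2, critical = 4.605. Reject H₀. Variables are dependent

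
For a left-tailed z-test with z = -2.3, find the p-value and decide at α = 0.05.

p = P(Z < -2.3) = Φ(-2.3) ≈ 0.0107. Since p < 0.05, reject H₀ (significant) at α = 0.05.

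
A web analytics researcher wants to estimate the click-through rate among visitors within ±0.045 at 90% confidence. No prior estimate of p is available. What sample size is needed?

Conservative approach: use p = 0.5 (maximizes p(1-p) = 0.25). n = z²(0.25)/E² = 1.645²×0.25/0.045² = 334.1 → n = 335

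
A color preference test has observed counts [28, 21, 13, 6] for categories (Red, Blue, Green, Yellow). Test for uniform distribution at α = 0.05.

Expected = 17 each. χ² = Σ(O-E)²/E = 16.118. df = 3, critical value = 7.815. Reject H₀.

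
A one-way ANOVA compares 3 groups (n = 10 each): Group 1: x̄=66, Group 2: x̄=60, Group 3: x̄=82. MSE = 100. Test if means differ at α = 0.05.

Grand mean = 69.33. SS_between = 2586.67, MS_between = 1293.33. F = 12.933, F_crit ≈ 3.354. Reject H₀.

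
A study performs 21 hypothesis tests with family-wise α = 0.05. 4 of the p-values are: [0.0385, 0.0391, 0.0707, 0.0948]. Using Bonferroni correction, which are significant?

Bonferroni α = 0.05/21 = 0.00238. None of the given p-values are significant.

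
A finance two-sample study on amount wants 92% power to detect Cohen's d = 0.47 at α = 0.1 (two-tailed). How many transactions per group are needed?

z_{α/2} = 1.645, z_β = Φ⁻¹(0.92) = 1.405. For small effect (d = 0.47): n per group = 2(z_{α/2} + z_β)²/d² = 2(1.645 + 1.405)²/0.47² = 84.2 → 85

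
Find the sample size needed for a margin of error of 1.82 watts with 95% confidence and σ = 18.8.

n = (z*σ/E)² = (1.96×18.8/1.82)² = 409.9 → n = 410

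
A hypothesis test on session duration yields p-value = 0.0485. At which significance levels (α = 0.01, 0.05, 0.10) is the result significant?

p = 0.0485. Significant at: α = 0.05, 0.1.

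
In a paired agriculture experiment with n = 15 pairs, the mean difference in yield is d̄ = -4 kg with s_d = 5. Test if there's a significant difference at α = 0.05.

t = d̄/(s_d/√n) = -4/(5/√15) = -3.098. df = 14, critical t = ±2.145. Reject H₀.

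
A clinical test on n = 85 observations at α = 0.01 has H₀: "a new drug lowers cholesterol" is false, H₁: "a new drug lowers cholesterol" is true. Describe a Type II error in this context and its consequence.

Type II error: failing to reject H₀ when it is false — concluding that a new drug lowers cholesterol is not supported when in fact it is. Consequence: shelving an effective drug — patients miss out on a treatment that would have helped.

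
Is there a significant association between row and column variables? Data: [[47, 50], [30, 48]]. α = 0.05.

χ² = 1.752. df = 1, critical = 3.841. Fail to reject H₀. No evidence of dependence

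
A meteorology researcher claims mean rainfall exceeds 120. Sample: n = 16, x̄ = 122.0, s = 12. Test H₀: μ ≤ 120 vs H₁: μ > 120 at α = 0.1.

t = (122.0 - 120)/(12/√16) = 0.667, df = 15. Critical t = 1.341. Fail to reject H₀.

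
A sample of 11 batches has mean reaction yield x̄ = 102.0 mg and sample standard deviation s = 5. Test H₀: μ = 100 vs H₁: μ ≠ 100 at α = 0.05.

t = (x̄ - μ₀)/(s/√n) = (102.0 - 100)/(5/√11) = 1.327. df = 10, critical t = ±2.228. Fail to reject H₀.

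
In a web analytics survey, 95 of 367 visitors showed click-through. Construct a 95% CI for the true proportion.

p̂ = 0.259. CI = p̂ ± z*√(p̂(1-p̂)/n) = (0.214, 0.304)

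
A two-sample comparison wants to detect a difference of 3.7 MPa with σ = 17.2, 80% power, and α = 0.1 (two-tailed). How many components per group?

n per group = 2(z_α/2 + z_β)²σ²/d² = 2×(1.645 + 0.84)²×17.2²/3.7² = 266.9 → n = 267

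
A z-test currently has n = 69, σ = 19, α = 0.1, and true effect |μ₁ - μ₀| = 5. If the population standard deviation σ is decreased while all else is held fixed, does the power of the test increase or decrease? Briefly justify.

Power increases: a smaller σ shrinks the standard error σ/√n, moving the sampling distribution under H₁ further from the critical value.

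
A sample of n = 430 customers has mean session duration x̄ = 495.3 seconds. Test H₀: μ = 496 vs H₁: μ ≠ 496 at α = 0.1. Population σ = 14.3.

z = (x̄ - μ₀)/(σ/√n) = (495.3 - 496)/(14.3/√430) = -1.015. Critical value: ±1.645. Since |-1.015| ≤ 1.645, Fail to reject H₀.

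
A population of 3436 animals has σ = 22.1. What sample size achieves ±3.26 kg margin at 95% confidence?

Without FPC: n₀ = (1.96×22.1/3.26)² = 176.547. With FPC: n = n₀N/(n₀+N-1) = 168.0 → n = 168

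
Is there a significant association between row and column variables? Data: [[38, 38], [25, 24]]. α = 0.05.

χ² = 0.012. df = 1, critical = 3.841. Fail to reject H₀. No evidence of dependence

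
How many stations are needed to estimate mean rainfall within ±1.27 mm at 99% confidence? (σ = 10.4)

n = (z*σ/E)² = (2.576×10.4/1.27)² = 445.0 → n = 445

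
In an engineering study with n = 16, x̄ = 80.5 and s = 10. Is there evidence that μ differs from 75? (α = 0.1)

t = (x̄ - μ₀)/(s/√n) = (80.5 - 75)/(10/√16) = 2.2. df = 15, critical t = ±1.753. Reject H₀.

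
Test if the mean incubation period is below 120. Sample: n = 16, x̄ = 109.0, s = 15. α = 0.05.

t = (109.0 - 120)/(15/√16) = -2.933, df = 15. Critical t = -1.753. Reject H₀.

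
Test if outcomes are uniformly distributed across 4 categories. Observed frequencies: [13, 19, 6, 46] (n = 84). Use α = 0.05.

Expected = 21 each. χ² = Σ(O-E)²/E = 43.714. df = 3, critical value = 7.815. Reject H₀.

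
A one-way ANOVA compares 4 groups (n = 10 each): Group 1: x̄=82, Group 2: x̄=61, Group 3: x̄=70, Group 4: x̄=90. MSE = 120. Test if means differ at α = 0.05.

Grand mean = 75.75. SS_between = 4927.5, MS_between = 1642.5. F = 13.688, F_crit ≈ 2.866. Reject H₀.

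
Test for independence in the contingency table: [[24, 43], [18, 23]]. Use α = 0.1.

χ² = 0.699. df = 1, critical = 2.706. Fail to reject H₀. No evidence of dependence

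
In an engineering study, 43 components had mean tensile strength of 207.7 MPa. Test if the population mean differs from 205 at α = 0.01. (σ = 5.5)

z = (x̄ - μ₀)/(σ/√n) = (207.7 - 205)/(5.5/√43) = 3.219. Critical value: ±2.576. Since |3.219| > 2.576, Reject H₀.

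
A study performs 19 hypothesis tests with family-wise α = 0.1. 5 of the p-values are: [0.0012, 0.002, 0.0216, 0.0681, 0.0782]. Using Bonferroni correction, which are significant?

Bonferroni α = 0.1/19 = 0.00526. Significant p-values: [0.0012, 0.002]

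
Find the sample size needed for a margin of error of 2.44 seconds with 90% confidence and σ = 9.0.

n = (z*σ/E)² = (1.645×9.0/2.44)² = 36.8 → n = 37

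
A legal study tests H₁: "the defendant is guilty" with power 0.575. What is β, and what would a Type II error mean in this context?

β = 1 - power = 1 - 0.575 = 0.425. A Type II error is failing to reject H₀ when H₀ is false (false negative) — here, failing to conclude that the defendant is guilty when in fact it is true. Consequence: acquitting a guilty person.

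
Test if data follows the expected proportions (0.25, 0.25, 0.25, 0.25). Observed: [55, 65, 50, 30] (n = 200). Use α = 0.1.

Expected: [50.0, 50.0, 50.0, 50.0]. χ² = 13.0. df = 3, critical = 6.251. Reject H₀.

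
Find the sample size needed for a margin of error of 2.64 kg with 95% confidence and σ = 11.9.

n = (z*σ/E)² = (1.96×11.9/2.64)² = 78.1 → n = 79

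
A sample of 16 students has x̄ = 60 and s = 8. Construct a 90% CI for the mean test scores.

CI = x̄ ± t*(s/√n) = 60 ± 1.753(8/√16) = (56.49, 63.51)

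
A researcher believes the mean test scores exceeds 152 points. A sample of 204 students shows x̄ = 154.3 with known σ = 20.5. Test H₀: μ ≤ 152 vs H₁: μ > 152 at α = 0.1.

z = 1.602. Critical value: 1.28. Reject H₀.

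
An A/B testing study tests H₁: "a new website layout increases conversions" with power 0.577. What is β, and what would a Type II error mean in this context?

β = 1 - power = 1 - 0.577 = 0.423. A Type II error is failing to reject H₀ when H₀ is false (false negative) — here, failing to conclude that a new website layout increases conversions when in fact it is true. Consequence: discarding a layout that would have improved conversions — lost revenue.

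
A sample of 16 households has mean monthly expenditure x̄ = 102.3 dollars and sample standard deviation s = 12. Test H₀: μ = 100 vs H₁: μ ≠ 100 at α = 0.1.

t = (x̄ - μ₀)/(s/√n) = (102.3 - 100)/(12/√16) = 0.767. df = 15, critical t = ±1.753. Fail to reject H₀.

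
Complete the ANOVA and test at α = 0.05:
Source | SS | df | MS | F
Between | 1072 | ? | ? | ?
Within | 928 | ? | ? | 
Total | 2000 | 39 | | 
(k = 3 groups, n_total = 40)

df_between = 2, df_within = 37. MS_between = 536.0, MS_within = 25.08. F = 21.371, F_crit ≈ 3.252. Reject H₀.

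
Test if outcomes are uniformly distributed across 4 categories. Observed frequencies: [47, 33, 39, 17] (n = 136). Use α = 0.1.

Expected = 34 each. χ² = Σ(O-E)²/E = 14.235. df = 3, critical value = 6.251. Reject H₀.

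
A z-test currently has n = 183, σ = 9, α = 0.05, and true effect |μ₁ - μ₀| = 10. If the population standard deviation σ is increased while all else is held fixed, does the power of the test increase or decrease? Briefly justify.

Power decreases: a larger σ inflates the standard error σ/√n, pulling the sampling distribution under H₁ back toward the critical value.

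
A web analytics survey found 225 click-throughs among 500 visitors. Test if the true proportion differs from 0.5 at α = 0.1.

p̂ = 0.45, p₀ = 0.5. z = (p̂ - p₀)/√(p₀(1-p₀)/n) = -2.236. Critical: ±1.645. Reject H₀.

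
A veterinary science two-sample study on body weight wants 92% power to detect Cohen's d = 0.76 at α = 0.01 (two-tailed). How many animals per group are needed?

z_{α/2} = 2.576, z_β = Φ⁻¹(0.92) = 1.405. For medium effect (d = 0.76): n per group = 2(z_{α/2} + z_β)²/d² = 2(2.576 + 1.405)²/0.76² = 54.9 → 55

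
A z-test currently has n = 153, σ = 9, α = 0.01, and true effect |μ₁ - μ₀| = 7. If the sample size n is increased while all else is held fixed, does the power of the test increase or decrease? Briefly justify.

Power increases: a larger n shrinks the standard error σ/√n, moving the sampling distribution under H₁ further from the critical value.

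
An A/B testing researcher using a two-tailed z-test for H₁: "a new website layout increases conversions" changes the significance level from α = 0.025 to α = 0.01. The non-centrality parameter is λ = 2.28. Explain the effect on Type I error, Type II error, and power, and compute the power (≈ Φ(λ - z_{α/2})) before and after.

Decreasing α from 0.025 to 0.01:
• Type I error rate decreases (α is the Type I rate by definition).
• Critical value moves from z_{α/2} = 2.241 to 2.576, so power = Φ(λ - z_{α/2}) goes from Φ(2.28 - 2.241) = 0.516 to Φ(2.28 - 2.576) = 0.384.
• Type II error rate β = 1 - power therefore increases (0.484 → 0.616).
Appropriate when false positives are costly — here, rolling out a layout that doesn't actually help — wasted engineering effort.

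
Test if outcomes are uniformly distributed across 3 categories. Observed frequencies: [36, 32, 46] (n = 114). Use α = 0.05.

Expected = 38 each. χ² = Σ(O-E)²/E = 2.737. df = 2, critical value = 5.991. Fail to reject H₀.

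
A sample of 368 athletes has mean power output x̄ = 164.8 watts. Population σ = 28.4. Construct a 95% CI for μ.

CI = x̄ ± z*(σ/√n) = 164.8 ± 1.96(28.4/√368) = 164.8 ± 2.9 = (161.9, 167.7)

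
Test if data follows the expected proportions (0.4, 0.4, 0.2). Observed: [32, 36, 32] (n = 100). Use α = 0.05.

Expected: [40.0, 40.0, 20.0]. χ² = 9.2. df = 2, critical = 5.991. Reject H₀.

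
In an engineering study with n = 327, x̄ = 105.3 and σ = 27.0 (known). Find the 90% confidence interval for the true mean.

CI = x̄ ± z*(σ/√n) = 105.3 ± 1.645(27.0/√327) = 105.3 ± 2.46 = (102.84, 107.76)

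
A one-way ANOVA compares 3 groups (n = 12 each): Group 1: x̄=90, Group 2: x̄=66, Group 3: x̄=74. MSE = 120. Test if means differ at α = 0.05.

Grand mean = 76.67. SS_between = 3584.0, MS_between = 1792.0. F = 14.933, F_crit ≈ 3.285. Reject H₀.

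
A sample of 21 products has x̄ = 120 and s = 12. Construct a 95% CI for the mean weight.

CI = x̄ ± t*(s/√n) = 120 ± 2.086(12/√21) = (114.54, 125.46)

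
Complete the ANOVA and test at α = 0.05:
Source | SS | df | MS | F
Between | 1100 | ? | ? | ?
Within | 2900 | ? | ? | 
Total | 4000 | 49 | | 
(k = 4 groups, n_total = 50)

df_between = 3, df_within = 46. MS_between = 366.67, MS_within = 63.04. F = 5.816, F_crit ≈ 2.807. Reject H₀.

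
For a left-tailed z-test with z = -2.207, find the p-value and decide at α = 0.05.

p = P(Z < -2.207) = Φ(-2.207) ≈ 0.0137. Since p < 0.05, reject H₀ (significant) at α = 0.05.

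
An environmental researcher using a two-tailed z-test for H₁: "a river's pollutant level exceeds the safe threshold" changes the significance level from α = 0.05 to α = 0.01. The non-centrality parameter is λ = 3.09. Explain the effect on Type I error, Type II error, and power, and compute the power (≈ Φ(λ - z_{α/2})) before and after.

Decreasing α from 0.05 to 0.01:
• Type I error rate decreases (α is the Type I rate by definition).
• Critical value moves from z_{α/2} = 1.96 to 2.576, so power = Φ(λ - z_{α/2}) goes from Φ(3.09 - 1.96) = 0.871 to Φ(3.09 - 2.576) = 0.696.
• Type II error rate β = 1 - power therefore increases (0.129 → 0.304).
Appropriate when false positives are costly — here, shutting down a compliant factory unnecessarily.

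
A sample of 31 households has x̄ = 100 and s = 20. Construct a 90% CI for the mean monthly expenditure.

CI = x̄ ± t*(s/√n) = 100 ± 1.697(20/√31) = (93.9, 106.1)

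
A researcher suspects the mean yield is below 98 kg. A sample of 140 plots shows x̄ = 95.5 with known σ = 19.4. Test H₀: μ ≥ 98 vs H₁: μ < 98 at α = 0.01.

z = -1.525. Critical value: -2.33. Fail to reject H₀.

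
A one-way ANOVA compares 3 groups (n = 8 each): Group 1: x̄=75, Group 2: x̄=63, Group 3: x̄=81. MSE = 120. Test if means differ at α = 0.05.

Grand mean = 73.0. SS_between = 1344.0, MS_between = 672.0. F = 5.6, F_crit ≈ 3.467. Reject H₀.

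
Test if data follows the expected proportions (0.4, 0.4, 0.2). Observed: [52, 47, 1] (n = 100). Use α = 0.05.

Expected: [40.0, 40.0, 20.0]. χ² = 22.875. df = 2, critical = 5.991. Reject H₀.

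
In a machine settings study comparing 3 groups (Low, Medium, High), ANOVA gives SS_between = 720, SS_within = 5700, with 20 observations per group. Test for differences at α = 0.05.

df_between = 2, df_within = 57. F = MS_between/MS_within = 360.0/100.0 = 3.6. F_crit ≈ 3.159. Reject H₀. At least one mean differs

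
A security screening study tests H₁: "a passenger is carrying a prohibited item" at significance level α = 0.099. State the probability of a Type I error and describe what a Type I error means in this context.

P(Type I error) = α = 0.099. A Type I error is rejecting H₀ when H₀ is actually true (false positive) — here, concluding that a passenger is carrying a prohibited item when in fact this is not the case. Consequence: detaining an innocent passenger — delay and inconvenience.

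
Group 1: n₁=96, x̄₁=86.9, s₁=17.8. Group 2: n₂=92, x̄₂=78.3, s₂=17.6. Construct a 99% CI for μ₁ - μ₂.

Difference = 8.6. SE = √(17.8²/96 + 17.6²/92) = 2.582. CI = (1.95, 15.25)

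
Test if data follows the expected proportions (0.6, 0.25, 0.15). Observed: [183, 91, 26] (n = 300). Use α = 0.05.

Expected: [180.0, 75.0, 45.0]. χ² = 11.486. df = 2, critical = 5.991. Reject H₀.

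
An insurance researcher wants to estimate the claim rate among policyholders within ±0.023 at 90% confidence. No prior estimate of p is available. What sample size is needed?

Conservative approach: use p = 0.5 (maximizes p(1-p) = 0.25). n = z²(0.25)/E² = 1.645²×0.25/0.023² = 1278.8 → n = 1279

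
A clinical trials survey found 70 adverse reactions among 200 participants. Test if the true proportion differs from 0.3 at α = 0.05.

p̂ = 0.35, p₀ = 0.3. z = (p̂ - p₀)/√(p₀(1-p₀)/n) = 1.543. Critical: ±1.96. Fail to reject H₀.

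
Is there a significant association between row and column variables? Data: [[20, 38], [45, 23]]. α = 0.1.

χ² = 12.59. df = 1, critical = 2.706. Reject H₀. Variables are dependent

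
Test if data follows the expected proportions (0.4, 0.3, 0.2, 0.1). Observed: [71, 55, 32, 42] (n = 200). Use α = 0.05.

Expected: [80.0, 60.0, 40.0, 20.0]. χ² = 27.229. df = 3, critical = 7.815. Reject H₀.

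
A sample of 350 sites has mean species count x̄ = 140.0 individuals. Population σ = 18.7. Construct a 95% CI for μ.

CI = x̄ ± z*(σ/√n) = 140.0 ± 1.96(18.7/√350) = 140.0 ± 1.96 = (138.04, 141.96)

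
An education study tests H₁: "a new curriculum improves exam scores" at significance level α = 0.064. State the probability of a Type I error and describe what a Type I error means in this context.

P(Type I error) = α = 0.064. A Type I error is rejecting H₀ when H₀ is actually true (false positive) — here, concluding that a new curriculum improves exam scores when in fact this is not the case. Consequence: adopting a curriculum that gives no real benefit — disruption for nothing.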